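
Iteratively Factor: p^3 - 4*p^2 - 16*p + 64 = (p - 4)*(p^2 - 16) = (p - 4)*(p + 4)*(p - 4)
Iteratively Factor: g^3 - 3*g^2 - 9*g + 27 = (g - 3)*(g^2 - 9) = (g - 3)^2*(g + 3)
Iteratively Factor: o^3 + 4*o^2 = (o)*(o^2 + 4*o) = o*(o + 4)*(o)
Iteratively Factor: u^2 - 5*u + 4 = (u - 4)*(u - 1)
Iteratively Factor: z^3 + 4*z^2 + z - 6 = (z + 3)*(z^2 + z - 2) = (z - 1)*(z + 3)*(z + 2)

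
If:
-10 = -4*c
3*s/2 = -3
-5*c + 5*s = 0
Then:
No Solution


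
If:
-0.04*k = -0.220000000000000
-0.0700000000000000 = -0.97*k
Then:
No Solution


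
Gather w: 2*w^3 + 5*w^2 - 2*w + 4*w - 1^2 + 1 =2*w^3 + 5*w^2 + 2*w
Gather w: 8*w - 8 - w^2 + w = -w^2 + 9*w - 8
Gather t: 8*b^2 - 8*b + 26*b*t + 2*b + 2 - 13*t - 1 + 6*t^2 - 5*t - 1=8*b^2 - 6*b + 6*t^2 + t*(26*b - 18)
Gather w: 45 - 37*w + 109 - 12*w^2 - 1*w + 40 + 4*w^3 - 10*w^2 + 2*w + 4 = 4*w^3 - 22*w^2 - 36*w + 198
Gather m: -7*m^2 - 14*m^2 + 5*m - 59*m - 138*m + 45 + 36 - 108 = -21*m^2 - 192*m - 27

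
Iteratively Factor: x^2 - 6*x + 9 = (x - 3)*(x - 3)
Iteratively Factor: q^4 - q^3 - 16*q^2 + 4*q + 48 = (q - 2)*(q^3 + q^2 - 14*q - 24) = (q - 2)*(q + 2)*(q^2 - q - 12) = (q - 4)*(q - 2)*(q + 2)*(q + 3)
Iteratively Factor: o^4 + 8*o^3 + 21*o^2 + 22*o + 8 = (o + 4)*(o^3 + 4*o^2 + 5*o + 2) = (o + 1)*(o + 4)*(o^2 + 3*o + 2) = (o + 1)^2*(o + 4)*(o + 2)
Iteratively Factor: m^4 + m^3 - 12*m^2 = (m + 4)*(m^3 - 3*m^2) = (m - 3)*(m + 4)*(m^2) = m*(m - 3)*(m + 4)*(m)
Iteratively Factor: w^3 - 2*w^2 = (w)*(w^2 - 2*w) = w^2*(w - 2)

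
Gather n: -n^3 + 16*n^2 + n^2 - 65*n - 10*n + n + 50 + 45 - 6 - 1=-n^3 + 17*n^2 - 74*n + 88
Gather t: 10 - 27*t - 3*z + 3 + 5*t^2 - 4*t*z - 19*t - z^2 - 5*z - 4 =5*t^2 + t*(-4*z - 46) - z^2 - 8*z + 9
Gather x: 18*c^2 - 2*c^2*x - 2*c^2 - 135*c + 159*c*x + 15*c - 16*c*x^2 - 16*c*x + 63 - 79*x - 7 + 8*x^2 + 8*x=16*c^2 - 120*c + x^2*(8 - 16*c) + x*(-2*c^2 + 143*c - 71) + 56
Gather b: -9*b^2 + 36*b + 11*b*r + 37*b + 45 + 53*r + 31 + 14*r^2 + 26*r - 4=-9*b^2 + b*(11*r + 73) + 14*r^2 + 79*r + 72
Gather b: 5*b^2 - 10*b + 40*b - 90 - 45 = 5*b^2 + 30*b - 135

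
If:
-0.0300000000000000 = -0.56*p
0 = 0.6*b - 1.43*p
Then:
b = 0.13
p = 0.05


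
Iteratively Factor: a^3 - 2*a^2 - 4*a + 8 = (a - 2)*(a^2 - 4) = (a - 2)^2*(a + 2)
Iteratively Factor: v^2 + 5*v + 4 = (v + 4)*(v + 1)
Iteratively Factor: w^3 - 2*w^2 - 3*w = (w - 3)*(w^2 + w) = (w - 3)*(w + 1)*(w)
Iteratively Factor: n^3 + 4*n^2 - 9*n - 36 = (n + 3)*(n^2 + n - 12) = (n - 3)*(n + 3)*(n + 4)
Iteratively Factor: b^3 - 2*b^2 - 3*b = (b + 1)*(b^2 - 3*b) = b*(b + 1)*(b - 3)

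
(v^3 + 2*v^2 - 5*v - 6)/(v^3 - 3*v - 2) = (v + 3)/(v + 1)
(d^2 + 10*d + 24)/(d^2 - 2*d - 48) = (d + 4)/(d - 8)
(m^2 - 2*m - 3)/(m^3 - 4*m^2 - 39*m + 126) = (m + 1)/(m^2 - m - 42)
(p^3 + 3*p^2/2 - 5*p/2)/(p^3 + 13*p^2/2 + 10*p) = (p - 1)/(p + 4)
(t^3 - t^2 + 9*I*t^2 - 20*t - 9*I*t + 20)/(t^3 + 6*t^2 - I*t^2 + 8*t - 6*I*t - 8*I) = (t^3 + t^2*(-1 + 9*I) + t*(-20 - 9*I) + 20)/(t^3 + t^2*(6 - I) + t*(8 - 6*I) - 8*I)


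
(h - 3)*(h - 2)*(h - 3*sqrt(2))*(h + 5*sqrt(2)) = h^4 - 5*h^3 + 2*sqrt(2)*h^3 - 24*h^2 - 10*sqrt(2)*h^2 + 12*sqrt(2)*h + 150*h - 180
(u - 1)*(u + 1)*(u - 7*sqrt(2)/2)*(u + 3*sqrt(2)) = u^4 - sqrt(2)*u^3/2 - 22*u^2 + sqrt(2)*u/2 + 21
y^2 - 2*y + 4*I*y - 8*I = (y - 2)*(y + 4*I)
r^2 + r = r*(r + 1)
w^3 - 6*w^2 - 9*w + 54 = (w - 6)*(w - 3)*(w + 3)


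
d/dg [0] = 0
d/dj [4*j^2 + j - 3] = 8*j + 1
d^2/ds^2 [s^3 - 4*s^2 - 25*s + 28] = 6*s - 8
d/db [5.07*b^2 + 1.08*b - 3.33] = 10.14*b + 1.08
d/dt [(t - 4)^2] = 2*t - 8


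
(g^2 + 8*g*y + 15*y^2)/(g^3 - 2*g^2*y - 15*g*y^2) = (-g - 5*y)/(g*(-g + 5*y))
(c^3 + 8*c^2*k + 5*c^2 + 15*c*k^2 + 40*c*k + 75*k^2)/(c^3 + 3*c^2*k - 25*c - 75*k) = (c + 5*k)/(c - 5)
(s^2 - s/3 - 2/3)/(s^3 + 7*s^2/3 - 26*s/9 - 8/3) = 3*(s - 1)/(3*s^2 + 5*s - 12)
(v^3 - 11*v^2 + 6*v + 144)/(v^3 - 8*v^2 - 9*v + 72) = (v - 6)/(v - 3)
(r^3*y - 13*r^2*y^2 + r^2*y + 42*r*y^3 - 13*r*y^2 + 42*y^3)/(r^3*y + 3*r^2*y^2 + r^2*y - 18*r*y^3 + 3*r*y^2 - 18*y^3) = (-r^2 + 13*r*y - 42*y^2)/(-r^2 - 3*r*y + 18*y^2)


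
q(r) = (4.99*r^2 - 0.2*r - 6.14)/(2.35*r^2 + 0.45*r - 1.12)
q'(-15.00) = 0.00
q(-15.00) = 2.15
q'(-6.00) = -0.00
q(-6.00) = 2.16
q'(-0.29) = -1.72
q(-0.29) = 5.38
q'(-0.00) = 2.38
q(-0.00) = 5.48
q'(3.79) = 0.09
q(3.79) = 1.89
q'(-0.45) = -6.17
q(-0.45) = 5.95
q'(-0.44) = -5.73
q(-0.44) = 5.89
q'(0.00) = 2.38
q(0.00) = 5.48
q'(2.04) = 0.55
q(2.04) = 1.48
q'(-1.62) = -0.99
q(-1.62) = 1.69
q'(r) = (-4.7*r - 0.45)*(4.99*r^2 - 0.2*r - 6.14)/(2.35*r^2 + 0.45*r - 1.12)^2 + (9.98*r - 0.2)/(2.35*r^2 + 0.45*r - 1.12) = (2.7155*r^2 + 17.6804*r + 2.987)/(5.5225*r^4 + 2.115*r^3 - 5.0615*r^2 - 1.008*r + 1.2544)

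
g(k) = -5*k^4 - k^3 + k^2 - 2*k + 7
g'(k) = -20*k^3 - 3*k^2 + 2*k - 2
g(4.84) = -2836.43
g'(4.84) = -2330.19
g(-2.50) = -161.44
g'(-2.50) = 286.75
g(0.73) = 4.26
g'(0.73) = -9.92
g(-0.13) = 7.28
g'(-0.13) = -2.27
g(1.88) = -62.33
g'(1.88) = -141.74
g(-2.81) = -269.04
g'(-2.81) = 412.45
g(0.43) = 6.07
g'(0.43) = -3.28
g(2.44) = -183.68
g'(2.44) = -305.52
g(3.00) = -422.00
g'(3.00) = -563.00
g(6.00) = -6665.00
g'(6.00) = -4418.00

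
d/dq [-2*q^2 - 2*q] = -4*q - 2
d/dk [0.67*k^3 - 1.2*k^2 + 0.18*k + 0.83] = 2.01*k^2 - 2.4*k + 0.18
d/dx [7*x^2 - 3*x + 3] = 14*x - 3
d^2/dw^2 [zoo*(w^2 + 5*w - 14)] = zoo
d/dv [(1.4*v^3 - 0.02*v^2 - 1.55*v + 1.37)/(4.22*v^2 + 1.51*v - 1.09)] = (5.908*v^4 + 4.228*v^3 + 1.9328*v^2 - 11.5192*v - 0.3792)/(17.8084*v^4 + 12.7444*v^3 - 6.9195*v^2 - 3.2918*v + 1.1881)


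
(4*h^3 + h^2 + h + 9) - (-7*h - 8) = 4*h^3 + h^2 + 8*h + 17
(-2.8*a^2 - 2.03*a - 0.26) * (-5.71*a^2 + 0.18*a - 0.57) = 15.988*a^4 + 11.0873*a^3 + 2.7152*a^2 + 1.1103*a + 0.1482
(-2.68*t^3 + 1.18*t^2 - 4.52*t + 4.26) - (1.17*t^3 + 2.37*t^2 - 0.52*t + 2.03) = -3.85*t^3 - 1.19*t^2 - 4.0*t + 2.23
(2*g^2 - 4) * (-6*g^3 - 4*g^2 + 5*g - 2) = -12*g^5 - 8*g^4 + 34*g^3 + 12*g^2 - 20*g + 8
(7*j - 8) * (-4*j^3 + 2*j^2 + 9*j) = -28*j^4 + 46*j^3 + 47*j^2 - 72*j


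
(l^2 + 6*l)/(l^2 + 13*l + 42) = l/(l + 7)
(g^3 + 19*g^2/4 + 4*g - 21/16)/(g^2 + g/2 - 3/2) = (8*g^2 + 26*g - 7)/(8*(g - 1))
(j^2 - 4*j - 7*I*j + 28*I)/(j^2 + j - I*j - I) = (j^2 - 4*j - 7*I*j + 28*I)/(j^2 + j - I*j - I)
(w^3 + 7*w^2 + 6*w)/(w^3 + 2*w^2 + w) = (w + 6)/(w + 1)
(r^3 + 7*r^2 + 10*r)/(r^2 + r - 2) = r*(r + 5)/(r - 1)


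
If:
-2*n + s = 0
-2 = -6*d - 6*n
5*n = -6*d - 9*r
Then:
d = 1/3 - s/2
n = s/2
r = s/18 - 2/9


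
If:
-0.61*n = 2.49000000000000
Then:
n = -4.08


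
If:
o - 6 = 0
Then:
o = 6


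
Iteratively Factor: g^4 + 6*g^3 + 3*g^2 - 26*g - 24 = (g - 2)*(g^3 + 8*g^2 + 19*g + 12) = (g - 2)*(g + 3)*(g^2 + 5*g + 4) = (g - 2)*(g + 3)*(g + 4)*(g + 1)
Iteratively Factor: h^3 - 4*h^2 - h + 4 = (h - 1)*(h^2 - 3*h - 4) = (h - 1)*(h + 1)*(h - 4)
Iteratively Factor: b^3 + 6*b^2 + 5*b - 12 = (b - 1)*(b^2 + 7*b + 12) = (b - 1)*(b + 4)*(b + 3)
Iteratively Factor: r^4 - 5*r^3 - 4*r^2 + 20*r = (r - 2)*(r^3 - 3*r^2 - 10*r) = r*(r - 2)*(r^2 - 3*r - 10) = r*(r - 2)*(r + 2)*(r - 5)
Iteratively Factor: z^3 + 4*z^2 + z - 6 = (z + 2)*(z^2 + 2*z - 3) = (z - 1)*(z + 2)*(z + 3)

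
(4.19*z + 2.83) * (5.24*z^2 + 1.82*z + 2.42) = 21.9556*z^3 + 22.455*z^2 + 15.2904*z + 6.8486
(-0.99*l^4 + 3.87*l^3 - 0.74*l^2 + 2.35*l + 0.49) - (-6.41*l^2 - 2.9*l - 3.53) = -0.99*l^4 + 3.87*l^3 + 5.67*l^2 + 5.25*l + 4.02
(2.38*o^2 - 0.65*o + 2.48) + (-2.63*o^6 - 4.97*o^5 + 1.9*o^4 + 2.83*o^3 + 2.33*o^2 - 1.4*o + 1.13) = -2.63*o^6 - 4.97*o^5 + 1.9*o^4 + 2.83*o^3 + 4.71*o^2 - 2.05*o + 3.61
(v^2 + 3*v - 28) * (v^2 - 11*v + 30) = v^4 - 8*v^3 - 31*v^2 + 398*v - 840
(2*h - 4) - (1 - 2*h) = 4*h - 5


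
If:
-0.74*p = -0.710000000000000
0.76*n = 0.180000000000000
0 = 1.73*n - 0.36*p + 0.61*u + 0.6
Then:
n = 0.24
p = 0.96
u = -1.09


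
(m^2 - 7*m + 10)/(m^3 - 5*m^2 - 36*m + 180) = (m - 2)/(m^2 - 36)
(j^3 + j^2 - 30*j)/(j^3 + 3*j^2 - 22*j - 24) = j*(j - 5)/(j^2 - 3*j - 4)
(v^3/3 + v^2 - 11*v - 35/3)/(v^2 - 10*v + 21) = (v^3 + 3*v^2 - 33*v - 35)/(3*(v^2 - 10*v + 21))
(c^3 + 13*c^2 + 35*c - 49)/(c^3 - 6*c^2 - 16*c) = (-c^3 - 13*c^2 - 35*c + 49)/(c*(-c^2 + 6*c + 16))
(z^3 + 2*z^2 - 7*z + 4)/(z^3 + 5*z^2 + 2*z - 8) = (z - 1)/(z + 2)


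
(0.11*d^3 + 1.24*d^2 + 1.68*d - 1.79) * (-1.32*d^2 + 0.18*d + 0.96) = -0.1452*d^5 - 1.617*d^4 - 1.8888*d^3 + 3.8556*d^2 + 1.2906*d - 1.7184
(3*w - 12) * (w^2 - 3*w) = 3*w^3 - 21*w^2 + 36*w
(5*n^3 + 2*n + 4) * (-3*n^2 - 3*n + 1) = -15*n^5 - 15*n^4 - n^3 - 18*n^2 - 10*n + 4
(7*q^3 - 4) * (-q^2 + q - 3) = -7*q^5 + 7*q^4 - 21*q^3 + 4*q^2 - 4*q + 12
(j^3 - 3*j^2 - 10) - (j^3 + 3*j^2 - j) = -6*j^2 + j - 10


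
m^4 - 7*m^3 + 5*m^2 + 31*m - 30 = (m - 5)*(m - 3)*(m - 1)*(m + 2)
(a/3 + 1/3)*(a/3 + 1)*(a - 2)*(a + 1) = a^4/9 + a^3/3 - a^2/3 - 11*a/9 - 2/3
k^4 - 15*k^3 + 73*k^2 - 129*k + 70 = (k - 7)*(k - 5)*(k - 2)*(k - 1)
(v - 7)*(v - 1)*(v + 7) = v^3 - v^2 - 49*v + 49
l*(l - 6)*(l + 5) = l^3 - l^2 - 30*l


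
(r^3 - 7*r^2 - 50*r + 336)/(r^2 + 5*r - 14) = (r^2 - 14*r + 48)/(r - 2)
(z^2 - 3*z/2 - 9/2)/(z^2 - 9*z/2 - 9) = (z - 3)/(z - 6)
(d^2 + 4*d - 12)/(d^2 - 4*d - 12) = (-d^2 - 4*d + 12)/(-d^2 + 4*d + 12)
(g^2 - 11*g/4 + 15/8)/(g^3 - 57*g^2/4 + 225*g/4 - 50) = (g - 3/2)/(g^2 - 13*g + 40)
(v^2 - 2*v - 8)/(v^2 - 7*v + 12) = (v + 2)/(v - 3)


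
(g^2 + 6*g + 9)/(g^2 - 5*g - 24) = (g + 3)/(g - 8)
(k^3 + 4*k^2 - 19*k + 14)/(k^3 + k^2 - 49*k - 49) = (k^2 - 3*k + 2)/(k^2 - 6*k - 7)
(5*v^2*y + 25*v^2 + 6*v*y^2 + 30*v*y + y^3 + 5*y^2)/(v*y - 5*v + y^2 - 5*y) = (5*v*y + 25*v + y^2 + 5*y)/(y - 5)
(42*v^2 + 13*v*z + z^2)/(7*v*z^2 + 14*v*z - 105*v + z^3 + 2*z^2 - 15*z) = (6*v + z)/(z^2 + 2*z - 15)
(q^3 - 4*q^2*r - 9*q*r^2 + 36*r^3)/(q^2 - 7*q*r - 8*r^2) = (-q^3 + 4*q^2*r + 9*q*r^2 - 36*r^3)/(-q^2 + 7*q*r + 8*r^2)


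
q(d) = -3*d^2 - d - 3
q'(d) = -6*d - 1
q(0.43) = -3.98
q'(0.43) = -3.58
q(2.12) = -18.60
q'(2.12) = -13.72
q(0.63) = -4.82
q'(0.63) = -4.78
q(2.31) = -21.32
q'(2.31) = -14.86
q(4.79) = -76.62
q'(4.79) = -29.74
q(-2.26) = -16.06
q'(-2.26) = 12.56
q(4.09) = -57.27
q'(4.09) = -25.54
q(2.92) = -31.50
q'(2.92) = -18.52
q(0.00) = -3.00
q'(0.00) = -1.00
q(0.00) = -3.00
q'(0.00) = -1.00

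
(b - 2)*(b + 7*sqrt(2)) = b^2 - 2*b + 7*sqrt(2)*b - 14*sqrt(2)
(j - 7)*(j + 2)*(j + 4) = j^3 - j^2 - 34*j - 56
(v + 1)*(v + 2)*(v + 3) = v^3 + 6*v^2 + 11*v + 6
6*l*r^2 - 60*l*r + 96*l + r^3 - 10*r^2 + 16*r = (6*l + r)*(r - 8)*(r - 2)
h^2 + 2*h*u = h*(h + 2*u)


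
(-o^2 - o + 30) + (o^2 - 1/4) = 119/4 - o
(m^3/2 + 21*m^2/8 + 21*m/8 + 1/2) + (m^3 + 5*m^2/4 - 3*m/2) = 3*m^3/2 + 31*m^2/8 + 9*m/8 + 1/2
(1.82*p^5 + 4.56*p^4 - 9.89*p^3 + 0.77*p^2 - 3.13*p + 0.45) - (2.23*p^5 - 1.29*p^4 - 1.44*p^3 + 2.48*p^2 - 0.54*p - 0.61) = -0.41*p^5 + 5.85*p^4 - 8.45*p^3 - 1.71*p^2 - 2.59*p + 1.06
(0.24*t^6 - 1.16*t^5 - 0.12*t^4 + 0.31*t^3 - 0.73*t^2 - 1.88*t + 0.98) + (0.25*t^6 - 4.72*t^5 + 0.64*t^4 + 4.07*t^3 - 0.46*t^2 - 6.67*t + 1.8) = 0.49*t^6 - 5.88*t^5 + 0.52*t^4 + 4.38*t^3 - 1.19*t^2 - 8.55*t + 2.78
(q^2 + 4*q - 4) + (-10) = q^2 + 4*q - 14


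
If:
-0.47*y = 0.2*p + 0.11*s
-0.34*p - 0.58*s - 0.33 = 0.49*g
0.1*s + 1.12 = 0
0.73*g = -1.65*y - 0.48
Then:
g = 4.55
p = 11.58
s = -11.20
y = -2.30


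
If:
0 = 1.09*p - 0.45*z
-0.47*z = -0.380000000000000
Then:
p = 0.33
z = 0.81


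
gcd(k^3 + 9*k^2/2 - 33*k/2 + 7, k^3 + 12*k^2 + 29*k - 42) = k + 7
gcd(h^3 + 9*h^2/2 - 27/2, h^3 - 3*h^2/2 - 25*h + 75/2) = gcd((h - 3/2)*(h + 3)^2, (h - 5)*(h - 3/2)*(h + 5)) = h - 3/2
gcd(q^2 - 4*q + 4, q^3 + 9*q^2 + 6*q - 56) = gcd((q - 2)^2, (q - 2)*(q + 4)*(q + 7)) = q - 2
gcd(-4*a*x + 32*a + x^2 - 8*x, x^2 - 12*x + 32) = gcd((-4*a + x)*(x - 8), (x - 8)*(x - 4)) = x - 8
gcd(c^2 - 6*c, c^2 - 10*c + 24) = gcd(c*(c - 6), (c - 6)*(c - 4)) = c - 6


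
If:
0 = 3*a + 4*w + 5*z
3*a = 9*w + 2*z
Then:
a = -37*z/39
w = -7*z/13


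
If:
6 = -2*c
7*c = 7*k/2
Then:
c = -3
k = -6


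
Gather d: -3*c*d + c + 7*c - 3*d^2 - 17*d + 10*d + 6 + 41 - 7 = 8*c - 3*d^2 + d*(-3*c - 7) + 40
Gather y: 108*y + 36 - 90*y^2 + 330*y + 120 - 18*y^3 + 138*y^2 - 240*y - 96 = -18*y^3 + 48*y^2 + 198*y + 60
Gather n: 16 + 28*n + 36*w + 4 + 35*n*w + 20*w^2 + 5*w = n*(35*w + 28) + 20*w^2 + 41*w + 20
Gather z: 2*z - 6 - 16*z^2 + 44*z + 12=-16*z^2 + 46*z + 6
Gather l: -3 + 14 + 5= 16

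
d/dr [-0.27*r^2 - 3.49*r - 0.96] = -0.54*r - 3.49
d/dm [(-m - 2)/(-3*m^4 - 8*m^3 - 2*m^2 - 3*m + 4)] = (3*m^4 + 8*m^3 + 2*m^2 + 3*m - (m + 2)*(12*m^3 + 24*m^2 + 4*m + 3) - 4)/(3*m^4 + 8*m^3 + 2*m^2 + 3*m - 4)^2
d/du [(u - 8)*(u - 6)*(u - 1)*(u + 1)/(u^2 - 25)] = 2*(u^5 - 7*u^4 - 50*u^3 + 518*u^2 - 1127*u - 175)/(u^4 - 50*u^2 + 625)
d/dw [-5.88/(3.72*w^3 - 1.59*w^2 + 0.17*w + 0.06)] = (65.6208*w^2 - 18.6984*w + 0.9996)/(3.72*w^3 - 1.59*w^2 + 0.17*w + 0.06)^2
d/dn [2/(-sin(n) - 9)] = 2*cos(n)/(sin(n) + 9)^2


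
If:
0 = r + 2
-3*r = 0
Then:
No Solution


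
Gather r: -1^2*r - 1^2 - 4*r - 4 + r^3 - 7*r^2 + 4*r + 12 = r^3 - 7*r^2 - r + 7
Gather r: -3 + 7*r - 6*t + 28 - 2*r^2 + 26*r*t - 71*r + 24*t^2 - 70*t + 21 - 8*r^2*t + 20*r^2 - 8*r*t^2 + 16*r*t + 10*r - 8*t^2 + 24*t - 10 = r^2*(18 - 8*t) + r*(-8*t^2 + 42*t - 54) + 16*t^2 - 52*t + 36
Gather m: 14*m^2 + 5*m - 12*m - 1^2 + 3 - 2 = 14*m^2 - 7*m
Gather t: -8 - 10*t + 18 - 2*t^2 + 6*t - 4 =-2*t^2 - 4*t + 6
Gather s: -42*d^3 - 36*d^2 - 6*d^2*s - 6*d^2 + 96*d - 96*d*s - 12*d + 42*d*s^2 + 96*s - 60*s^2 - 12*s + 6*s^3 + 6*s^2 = -42*d^3 - 42*d^2 + 84*d + 6*s^3 + s^2*(42*d - 54) + s*(-6*d^2 - 96*d + 84)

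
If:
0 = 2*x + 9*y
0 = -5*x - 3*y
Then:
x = 0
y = 0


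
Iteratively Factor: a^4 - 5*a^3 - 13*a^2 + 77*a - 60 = (a - 5)*(a^3 - 13*a + 12) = (a - 5)*(a + 4)*(a^2 - 4*a + 3) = (a - 5)*(a - 3)*(a + 4)*(a - 1)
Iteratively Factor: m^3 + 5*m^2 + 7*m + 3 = (m + 1)*(m^2 + 4*m + 3) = (m + 1)^2*(m + 3)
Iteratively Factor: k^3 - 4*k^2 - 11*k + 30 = (k - 2)*(k^2 - 2*k - 15) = (k - 2)*(k + 3)*(k - 5)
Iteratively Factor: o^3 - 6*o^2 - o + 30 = (o - 5)*(o^2 - o - 6) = (o - 5)*(o - 3)*(o + 2)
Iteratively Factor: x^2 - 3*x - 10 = (x - 5)*(x + 2)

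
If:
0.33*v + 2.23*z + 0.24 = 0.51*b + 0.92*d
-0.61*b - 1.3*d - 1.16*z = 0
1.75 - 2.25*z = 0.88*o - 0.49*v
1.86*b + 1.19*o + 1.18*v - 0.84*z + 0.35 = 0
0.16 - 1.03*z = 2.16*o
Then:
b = 1.56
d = -0.95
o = -0.04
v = -2.55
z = 0.24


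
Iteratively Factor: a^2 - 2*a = (a - 2)*(a)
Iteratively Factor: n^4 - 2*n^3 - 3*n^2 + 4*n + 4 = (n + 1)*(n^3 - 3*n^2 + 4) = (n + 1)^2*(n^2 - 4*n + 4) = (n - 2)*(n + 1)^2*(n - 2)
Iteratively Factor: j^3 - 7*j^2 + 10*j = (j - 2)*(j^2 - 5*j) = j*(j - 2)*(j - 5)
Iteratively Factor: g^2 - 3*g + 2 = (g - 1)*(g - 2)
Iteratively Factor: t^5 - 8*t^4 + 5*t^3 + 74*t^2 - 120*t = (t - 5)*(t^4 - 3*t^3 - 10*t^2 + 24*t) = (t - 5)*(t - 2)*(t^3 - t^2 - 12*t) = (t - 5)*(t - 4)*(t - 2)*(t^2 + 3*t) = t*(t - 5)*(t - 4)*(t - 2)*(t + 3)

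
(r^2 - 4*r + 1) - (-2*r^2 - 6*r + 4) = 3*r^2 + 2*r - 3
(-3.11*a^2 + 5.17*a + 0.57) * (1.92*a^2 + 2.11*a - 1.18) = -5.9712*a^4 + 3.3643*a^3 + 15.6729*a^2 - 4.8979*a - 0.6726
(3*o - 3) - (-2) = 3*o - 1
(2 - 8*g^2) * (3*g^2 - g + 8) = -24*g^4 + 8*g^3 - 58*g^2 - 2*g + 16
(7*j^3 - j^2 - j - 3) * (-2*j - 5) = -14*j^4 - 33*j^3 + 7*j^2 + 11*j + 15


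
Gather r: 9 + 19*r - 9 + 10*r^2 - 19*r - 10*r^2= 0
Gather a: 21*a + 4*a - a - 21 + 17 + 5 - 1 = 24*a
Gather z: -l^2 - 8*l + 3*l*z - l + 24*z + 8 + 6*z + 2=-l^2 - 9*l + z*(3*l + 30) + 10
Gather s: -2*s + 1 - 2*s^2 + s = -2*s^2 - s + 1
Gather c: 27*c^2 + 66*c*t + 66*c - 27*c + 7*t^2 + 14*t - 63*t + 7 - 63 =27*c^2 + c*(66*t + 39) + 7*t^2 - 49*t - 56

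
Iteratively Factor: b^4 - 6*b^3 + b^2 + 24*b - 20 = (b - 1)*(b^3 - 5*b^2 - 4*b + 20) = (b - 2)*(b - 1)*(b^2 - 3*b - 10) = (b - 2)*(b - 1)*(b + 2)*(b - 5)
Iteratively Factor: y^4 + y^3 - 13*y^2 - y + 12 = (y + 1)*(y^3 - 13*y + 12) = (y + 1)*(y + 4)*(y^2 - 4*y + 3) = (y - 1)*(y + 1)*(y + 4)*(y - 3)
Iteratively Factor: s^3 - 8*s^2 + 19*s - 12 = (s - 4)*(s^2 - 4*s + 3) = (s - 4)*(s - 1)*(s - 3)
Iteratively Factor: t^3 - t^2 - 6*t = (t)*(t^2 - t - 6) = t*(t - 3)*(t + 2)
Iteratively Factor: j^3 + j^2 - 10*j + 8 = (j - 2)*(j^2 + 3*j - 4) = (j - 2)*(j - 1)*(j + 4)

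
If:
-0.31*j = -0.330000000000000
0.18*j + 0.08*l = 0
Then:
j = 1.06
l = -2.40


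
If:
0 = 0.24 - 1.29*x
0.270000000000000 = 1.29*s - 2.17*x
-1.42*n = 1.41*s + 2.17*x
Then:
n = -0.80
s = 0.52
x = 0.19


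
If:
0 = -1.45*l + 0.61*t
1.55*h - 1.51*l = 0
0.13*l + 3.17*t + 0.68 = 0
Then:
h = -0.09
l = -0.09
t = -0.21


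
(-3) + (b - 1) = b - 4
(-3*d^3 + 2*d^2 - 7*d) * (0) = 0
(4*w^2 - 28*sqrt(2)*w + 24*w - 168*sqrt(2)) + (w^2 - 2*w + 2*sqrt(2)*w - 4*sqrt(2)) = 5*w^2 - 26*sqrt(2)*w + 22*w - 172*sqrt(2)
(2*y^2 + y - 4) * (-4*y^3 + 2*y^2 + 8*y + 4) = -8*y^5 + 34*y^3 + 8*y^2 - 28*y - 16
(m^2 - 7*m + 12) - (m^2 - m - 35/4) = 83/4 - 6*m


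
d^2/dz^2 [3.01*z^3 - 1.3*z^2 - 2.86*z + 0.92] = 18.06*z - 2.6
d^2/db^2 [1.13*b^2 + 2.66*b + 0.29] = 2.26000000000000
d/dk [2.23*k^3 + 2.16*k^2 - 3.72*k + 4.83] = 6.69*k^2 + 4.32*k - 3.72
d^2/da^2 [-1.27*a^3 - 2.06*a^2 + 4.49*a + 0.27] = -7.62*a - 4.12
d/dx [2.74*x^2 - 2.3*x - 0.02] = 5.48*x - 2.3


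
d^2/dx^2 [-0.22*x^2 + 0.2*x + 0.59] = -0.440000000000000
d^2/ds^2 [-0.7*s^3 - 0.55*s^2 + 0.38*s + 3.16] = -4.2*s - 1.1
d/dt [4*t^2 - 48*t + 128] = 8*t - 48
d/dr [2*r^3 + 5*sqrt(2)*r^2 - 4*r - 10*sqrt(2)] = 6*r^2 + 10*sqrt(2)*r - 4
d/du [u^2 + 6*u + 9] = 2*u + 6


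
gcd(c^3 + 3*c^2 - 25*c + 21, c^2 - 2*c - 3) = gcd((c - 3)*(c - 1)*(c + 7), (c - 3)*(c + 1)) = c - 3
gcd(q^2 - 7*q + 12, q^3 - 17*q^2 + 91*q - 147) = q - 3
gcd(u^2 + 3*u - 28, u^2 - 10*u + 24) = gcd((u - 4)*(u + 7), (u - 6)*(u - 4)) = u - 4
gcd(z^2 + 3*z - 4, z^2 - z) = z - 1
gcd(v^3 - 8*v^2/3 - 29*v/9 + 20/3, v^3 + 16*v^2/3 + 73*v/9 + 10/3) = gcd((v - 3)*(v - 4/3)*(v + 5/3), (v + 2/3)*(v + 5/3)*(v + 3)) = v + 5/3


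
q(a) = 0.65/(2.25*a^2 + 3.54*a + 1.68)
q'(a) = 0.65*(-4.5*a - 3.54)/(2.25*a^2 + 3.54*a + 1.68)^2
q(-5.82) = 0.01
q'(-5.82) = 0.00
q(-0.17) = 0.57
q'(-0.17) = -1.38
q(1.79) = 0.04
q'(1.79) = -0.03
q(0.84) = 0.10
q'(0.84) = -0.12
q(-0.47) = 1.27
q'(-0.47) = -3.52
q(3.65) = 0.01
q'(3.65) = -0.01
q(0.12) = 0.30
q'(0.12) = -0.58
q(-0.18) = 0.58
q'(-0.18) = -1.43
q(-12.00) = 0.00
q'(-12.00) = 0.00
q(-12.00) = 0.00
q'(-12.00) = 0.00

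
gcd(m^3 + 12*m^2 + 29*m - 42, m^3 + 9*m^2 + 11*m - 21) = m^2 + 6*m - 7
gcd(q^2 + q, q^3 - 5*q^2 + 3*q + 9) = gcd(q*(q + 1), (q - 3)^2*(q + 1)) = q + 1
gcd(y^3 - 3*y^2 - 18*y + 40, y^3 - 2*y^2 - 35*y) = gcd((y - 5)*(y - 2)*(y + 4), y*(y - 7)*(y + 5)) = 1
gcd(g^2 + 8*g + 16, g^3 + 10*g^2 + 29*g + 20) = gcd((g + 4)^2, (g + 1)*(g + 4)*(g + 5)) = g + 4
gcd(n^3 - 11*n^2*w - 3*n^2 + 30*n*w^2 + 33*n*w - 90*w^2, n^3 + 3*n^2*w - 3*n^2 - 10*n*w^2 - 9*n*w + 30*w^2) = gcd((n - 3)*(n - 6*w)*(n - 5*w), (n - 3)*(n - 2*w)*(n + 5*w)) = n - 3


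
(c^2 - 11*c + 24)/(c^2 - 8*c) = (c - 3)/c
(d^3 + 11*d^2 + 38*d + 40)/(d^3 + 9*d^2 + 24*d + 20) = (d + 4)/(d + 2)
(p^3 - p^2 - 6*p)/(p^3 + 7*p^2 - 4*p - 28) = p*(p - 3)/(p^2 + 5*p - 14)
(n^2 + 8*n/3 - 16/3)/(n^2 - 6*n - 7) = (-3*n^2 - 8*n + 16)/(3*(-n^2 + 6*n + 7))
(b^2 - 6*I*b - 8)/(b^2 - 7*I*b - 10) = (b - 4*I)/(b - 5*I)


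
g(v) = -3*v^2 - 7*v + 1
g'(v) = -6*v - 7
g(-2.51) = -0.33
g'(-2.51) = 8.06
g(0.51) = -3.35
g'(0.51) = -10.06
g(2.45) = -34.16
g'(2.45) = -21.70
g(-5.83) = -60.16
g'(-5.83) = 27.98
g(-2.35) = 0.88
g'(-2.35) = 7.10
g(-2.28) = 1.36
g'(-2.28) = 6.68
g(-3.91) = -17.49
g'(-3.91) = 16.46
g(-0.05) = 1.34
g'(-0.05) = -6.70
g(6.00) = -149.00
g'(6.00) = -43.00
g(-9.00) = -179.00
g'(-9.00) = 47.00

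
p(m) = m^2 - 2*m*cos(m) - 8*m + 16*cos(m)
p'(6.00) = 3.20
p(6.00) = -8.16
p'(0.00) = -10.00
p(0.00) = 16.00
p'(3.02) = -1.18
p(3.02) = -24.93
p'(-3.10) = -11.28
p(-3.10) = 12.23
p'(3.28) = 1.84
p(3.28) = -24.83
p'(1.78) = -16.19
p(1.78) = -13.66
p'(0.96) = -18.76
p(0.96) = 1.32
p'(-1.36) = 7.17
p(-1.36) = 16.65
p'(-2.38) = 3.01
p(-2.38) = 9.68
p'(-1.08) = 4.91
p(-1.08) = 18.37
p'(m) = 2*m*sin(m) + 2*m - 16*sin(m) - 2*cos(m) - 8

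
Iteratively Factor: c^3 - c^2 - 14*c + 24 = (c + 4)*(c^2 - 5*c + 6) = (c - 3)*(c + 4)*(c - 2)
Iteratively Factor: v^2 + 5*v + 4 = (v + 4)*(v + 1)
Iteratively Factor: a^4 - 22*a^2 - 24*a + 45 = (a - 5)*(a^3 + 5*a^2 + 3*a - 9) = (a - 5)*(a + 3)*(a^2 + 2*a - 3) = (a - 5)*(a - 1)*(a + 3)*(a + 3)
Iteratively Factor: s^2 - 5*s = (s)*(s - 5)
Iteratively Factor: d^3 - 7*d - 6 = (d - 3)*(d^2 + 3*d + 2) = (d - 3)*(d + 1)*(d + 2)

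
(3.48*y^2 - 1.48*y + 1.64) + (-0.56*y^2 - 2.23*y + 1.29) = 2.92*y^2 - 3.71*y + 2.93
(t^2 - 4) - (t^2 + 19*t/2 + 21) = -19*t/2 - 25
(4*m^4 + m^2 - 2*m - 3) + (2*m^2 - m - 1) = 4*m^4 + 3*m^2 - 3*m - 4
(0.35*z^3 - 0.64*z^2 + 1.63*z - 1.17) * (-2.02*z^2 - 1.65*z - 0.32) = -0.707*z^5 + 0.7153*z^4 - 2.3486*z^3 - 0.1213*z^2 + 1.4089*z + 0.3744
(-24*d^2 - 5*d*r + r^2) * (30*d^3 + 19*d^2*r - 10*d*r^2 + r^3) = -720*d^5 - 606*d^4*r + 175*d^3*r^2 + 45*d^2*r^3 - 15*d*r^4 + r^5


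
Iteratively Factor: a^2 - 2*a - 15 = (a + 3)*(a - 5)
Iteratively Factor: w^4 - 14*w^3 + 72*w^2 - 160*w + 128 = (w - 4)*(w^3 - 10*w^2 + 32*w - 32) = (w - 4)^2*(w^2 - 6*w + 8) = (w - 4)^2*(w - 2)*(w - 4)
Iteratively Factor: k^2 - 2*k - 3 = (k - 3)*(k + 1)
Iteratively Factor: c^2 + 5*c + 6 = (c + 2)*(c + 3)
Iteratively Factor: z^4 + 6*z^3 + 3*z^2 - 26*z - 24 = (z + 3)*(z^3 + 3*z^2 - 6*z - 8) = (z + 3)*(z + 4)*(z^2 - z - 2) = (z - 2)*(z + 3)*(z + 4)*(z + 1)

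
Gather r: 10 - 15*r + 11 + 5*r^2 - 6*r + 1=5*r^2 - 21*r + 22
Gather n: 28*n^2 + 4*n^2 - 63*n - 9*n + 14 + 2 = 32*n^2 - 72*n + 16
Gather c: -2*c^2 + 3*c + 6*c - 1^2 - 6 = -2*c^2 + 9*c - 7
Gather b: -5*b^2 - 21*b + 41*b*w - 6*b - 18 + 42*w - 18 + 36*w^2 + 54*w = -5*b^2 + b*(41*w - 27) + 36*w^2 + 96*w - 36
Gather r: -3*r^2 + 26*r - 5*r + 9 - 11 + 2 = -3*r^2 + 21*r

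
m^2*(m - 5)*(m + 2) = m^4 - 3*m^3 - 10*m^2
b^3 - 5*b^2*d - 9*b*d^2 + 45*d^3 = (b - 5*d)*(b - 3*d)*(b + 3*d)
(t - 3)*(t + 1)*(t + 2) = t^3 - 7*t - 6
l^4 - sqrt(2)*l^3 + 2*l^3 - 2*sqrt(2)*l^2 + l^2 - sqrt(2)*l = l*(l + 1)^2*(l - sqrt(2))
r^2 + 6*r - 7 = (r - 1)*(r + 7)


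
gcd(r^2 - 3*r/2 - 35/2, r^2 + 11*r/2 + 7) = r + 7/2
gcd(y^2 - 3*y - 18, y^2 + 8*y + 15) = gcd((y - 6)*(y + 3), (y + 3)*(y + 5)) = y + 3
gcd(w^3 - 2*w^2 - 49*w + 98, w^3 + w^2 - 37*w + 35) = w + 7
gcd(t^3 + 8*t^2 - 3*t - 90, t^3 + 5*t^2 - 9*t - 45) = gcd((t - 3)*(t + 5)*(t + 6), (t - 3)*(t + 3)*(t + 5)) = t^2 + 2*t - 15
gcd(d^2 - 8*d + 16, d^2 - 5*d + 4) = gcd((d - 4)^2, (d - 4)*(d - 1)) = d - 4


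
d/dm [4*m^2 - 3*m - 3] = 8*m - 3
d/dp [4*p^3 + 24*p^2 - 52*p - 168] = 12*p^2 + 48*p - 52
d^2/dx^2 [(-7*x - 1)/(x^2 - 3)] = 2*(-4*x^2*(7*x + 1) + (21*x + 1)*(x^2 - 3))/(x^2 - 3)^3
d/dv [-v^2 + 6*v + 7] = 6 - 2*v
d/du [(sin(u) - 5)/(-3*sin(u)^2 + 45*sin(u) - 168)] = (sin(u)^2 - 10*sin(u) + 19)*cos(u)/(3*(sin(u)^2 - 15*sin(u) + 56)^2)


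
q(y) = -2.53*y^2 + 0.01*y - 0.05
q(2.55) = -16.48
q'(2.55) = -12.89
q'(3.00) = -15.17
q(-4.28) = -46.44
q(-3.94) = -39.36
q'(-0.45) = 2.29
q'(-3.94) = 19.95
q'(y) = 0.01 - 5.06*y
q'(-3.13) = 15.85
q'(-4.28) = 21.67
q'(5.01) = -25.34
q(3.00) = -22.79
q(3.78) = -36.16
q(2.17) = -11.94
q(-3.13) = -24.87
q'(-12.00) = 60.73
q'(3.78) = -19.12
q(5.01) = -63.50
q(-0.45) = -0.57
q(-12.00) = -364.49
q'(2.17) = -10.97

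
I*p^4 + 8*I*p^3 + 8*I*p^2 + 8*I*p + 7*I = (p + 1)*(p + 7)*(p + I)*(I*p + 1)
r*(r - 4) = r^2 - 4*r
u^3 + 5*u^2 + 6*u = u*(u + 2)*(u + 3)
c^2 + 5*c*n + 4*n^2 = (c + n)*(c + 4*n)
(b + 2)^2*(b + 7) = b^3 + 11*b^2 + 32*b + 28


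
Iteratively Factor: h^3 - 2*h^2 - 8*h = (h)*(h^2 - 2*h - 8) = h*(h + 2)*(h - 4)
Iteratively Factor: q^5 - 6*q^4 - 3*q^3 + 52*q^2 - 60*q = (q - 5)*(q^4 - q^3 - 8*q^2 + 12*q) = (q - 5)*(q - 2)*(q^3 + q^2 - 6*q) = q*(q - 5)*(q - 2)*(q^2 + q - 6) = q*(q - 5)*(q - 2)^2*(q + 3)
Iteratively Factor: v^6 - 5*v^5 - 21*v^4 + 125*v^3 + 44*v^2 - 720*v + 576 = (v + 4)*(v^5 - 9*v^4 + 15*v^3 + 65*v^2 - 216*v + 144) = (v + 3)*(v + 4)*(v^4 - 12*v^3 + 51*v^2 - 88*v + 48) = (v - 3)*(v + 3)*(v + 4)*(v^3 - 9*v^2 + 24*v - 16) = (v - 4)*(v - 3)*(v + 3)*(v + 4)*(v^2 - 5*v + 4) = (v - 4)*(v - 3)*(v - 1)*(v + 3)*(v + 4)*(v - 4)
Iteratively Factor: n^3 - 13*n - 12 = (n + 3)*(n^2 - 3*n - 4) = (n + 1)*(n + 3)*(n - 4)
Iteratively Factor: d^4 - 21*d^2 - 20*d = (d + 1)*(d^3 - d^2 - 20*d) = (d + 1)*(d + 4)*(d^2 - 5*d) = d*(d + 1)*(d + 4)*(d - 5)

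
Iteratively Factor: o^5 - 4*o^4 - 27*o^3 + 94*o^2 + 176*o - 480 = (o - 2)*(o^4 - 2*o^3 - 31*o^2 + 32*o + 240) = (o - 2)*(o + 3)*(o^3 - 5*o^2 - 16*o + 80) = (o - 4)*(o - 2)*(o + 3)*(o^2 - o - 20) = (o - 5)*(o - 4)*(o - 2)*(o + 3)*(o + 4)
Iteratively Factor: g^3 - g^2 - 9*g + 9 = (g - 1)*(g^2 - 9) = (g - 1)*(g + 3)*(g - 3)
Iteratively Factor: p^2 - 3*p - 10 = (p + 2)*(p - 5)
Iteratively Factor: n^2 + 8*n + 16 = (n + 4)*(n + 4)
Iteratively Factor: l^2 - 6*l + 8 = (l - 4)*(l - 2)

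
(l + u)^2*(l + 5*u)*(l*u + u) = l^4*u + 7*l^3*u^2 + l^3*u + 11*l^2*u^3 + 7*l^2*u^2 + 5*l*u^4 + 11*l*u^3 + 5*u^4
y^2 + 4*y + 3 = (y + 1)*(y + 3)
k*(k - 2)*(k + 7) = k^3 + 5*k^2 - 14*k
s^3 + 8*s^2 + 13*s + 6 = (s + 1)^2*(s + 6)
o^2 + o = o*(o + 1)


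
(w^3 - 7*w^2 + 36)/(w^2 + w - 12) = (w^2 - 4*w - 12)/(w + 4)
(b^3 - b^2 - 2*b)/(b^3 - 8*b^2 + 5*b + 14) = b/(b - 7)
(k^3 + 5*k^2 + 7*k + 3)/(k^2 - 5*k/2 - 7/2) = 2*(k^2 + 4*k + 3)/(2*k - 7)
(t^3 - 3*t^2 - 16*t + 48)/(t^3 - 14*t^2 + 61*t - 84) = (t + 4)/(t - 7)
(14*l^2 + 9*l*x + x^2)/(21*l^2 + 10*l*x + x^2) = (2*l + x)/(3*l + x)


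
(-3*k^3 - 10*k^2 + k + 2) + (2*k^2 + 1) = -3*k^3 - 8*k^2 + k + 3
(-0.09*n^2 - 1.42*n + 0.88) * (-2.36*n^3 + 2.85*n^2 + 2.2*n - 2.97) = 0.2124*n^5 + 3.0947*n^4 - 6.3218*n^3 - 0.3487*n^2 + 6.1534*n - 2.6136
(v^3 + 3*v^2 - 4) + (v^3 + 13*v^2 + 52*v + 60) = 2*v^3 + 16*v^2 + 52*v + 56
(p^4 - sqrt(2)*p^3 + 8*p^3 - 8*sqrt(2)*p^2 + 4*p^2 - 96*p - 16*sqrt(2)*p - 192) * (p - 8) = p^5 - sqrt(2)*p^4 - 60*p^3 - 128*p^2 + 48*sqrt(2)*p^2 + 128*sqrt(2)*p + 576*p + 1536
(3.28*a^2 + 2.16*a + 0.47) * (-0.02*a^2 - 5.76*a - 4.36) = -0.0656*a^4 - 18.936*a^3 - 26.7518*a^2 - 12.1248*a - 2.0492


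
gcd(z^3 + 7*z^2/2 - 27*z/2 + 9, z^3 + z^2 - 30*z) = z + 6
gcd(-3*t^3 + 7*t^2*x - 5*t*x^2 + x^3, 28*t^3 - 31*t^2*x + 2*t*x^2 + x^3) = -t + x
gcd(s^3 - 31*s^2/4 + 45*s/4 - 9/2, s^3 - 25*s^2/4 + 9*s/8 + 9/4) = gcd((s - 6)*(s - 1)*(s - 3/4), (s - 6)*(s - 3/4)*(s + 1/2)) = s^2 - 27*s/4 + 9/2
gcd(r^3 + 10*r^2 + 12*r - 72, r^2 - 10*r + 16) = r - 2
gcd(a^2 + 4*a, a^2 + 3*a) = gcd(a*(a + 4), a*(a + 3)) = a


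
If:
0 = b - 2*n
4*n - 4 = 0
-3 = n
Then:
No Solution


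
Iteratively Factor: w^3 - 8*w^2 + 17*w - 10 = (w - 5)*(w^2 - 3*w + 2) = (w - 5)*(w - 1)*(w - 2)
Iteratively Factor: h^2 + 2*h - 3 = (h - 1)*(h + 3)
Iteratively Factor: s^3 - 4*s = (s - 2)*(s^2 + 2*s) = (s - 2)*(s + 2)*(s)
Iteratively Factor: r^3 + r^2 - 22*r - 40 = (r + 4)*(r^2 - 3*r - 10) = (r + 2)*(r + 4)*(r - 5)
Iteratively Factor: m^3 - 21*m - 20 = (m + 1)*(m^2 - m - 20) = (m - 5)*(m + 1)*(m + 4)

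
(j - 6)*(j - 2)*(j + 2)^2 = j^4 - 4*j^3 - 16*j^2 + 16*j + 48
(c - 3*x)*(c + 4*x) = c^2 + c*x - 12*x^2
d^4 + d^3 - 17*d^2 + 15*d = d*(d - 3)*(d - 1)*(d + 5)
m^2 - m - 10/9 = (m - 5/3)*(m + 2/3)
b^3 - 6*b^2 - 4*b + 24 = (b - 6)*(b - 2)*(b + 2)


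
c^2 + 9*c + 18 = (c + 3)*(c + 6)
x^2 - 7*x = x*(x - 7)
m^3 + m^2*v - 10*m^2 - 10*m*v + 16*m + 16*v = (m - 8)*(m - 2)*(m + v)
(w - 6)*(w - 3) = w^2 - 9*w + 18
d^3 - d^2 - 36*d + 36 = (d - 6)*(d - 1)*(d + 6)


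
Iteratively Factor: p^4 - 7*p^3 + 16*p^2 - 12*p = (p - 3)*(p^3 - 4*p^2 + 4*p) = (p - 3)*(p - 2)*(p^2 - 2*p) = p*(p - 3)*(p - 2)*(p - 2)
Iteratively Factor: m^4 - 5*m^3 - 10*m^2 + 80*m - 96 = (m - 2)*(m^3 - 3*m^2 - 16*m + 48) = (m - 4)*(m - 2)*(m^2 + m - 12) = (m - 4)*(m - 2)*(m + 4)*(m - 3)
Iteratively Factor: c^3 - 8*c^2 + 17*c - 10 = (c - 2)*(c^2 - 6*c + 5) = (c - 2)*(c - 1)*(c - 5)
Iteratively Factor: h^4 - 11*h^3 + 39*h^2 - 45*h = (h - 3)*(h^3 - 8*h^2 + 15*h) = (h - 5)*(h - 3)*(h^2 - 3*h) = (h - 5)*(h - 3)^2*(h)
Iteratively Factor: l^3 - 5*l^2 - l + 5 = (l - 1)*(l^2 - 4*l - 5) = (l - 1)*(l + 1)*(l - 5)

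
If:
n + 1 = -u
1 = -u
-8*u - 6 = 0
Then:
No Solution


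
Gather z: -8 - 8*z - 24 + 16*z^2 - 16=16*z^2 - 8*z - 48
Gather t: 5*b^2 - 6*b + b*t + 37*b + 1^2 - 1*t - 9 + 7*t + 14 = 5*b^2 + 31*b + t*(b + 6) + 6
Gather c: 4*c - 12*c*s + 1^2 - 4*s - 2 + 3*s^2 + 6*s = c*(4 - 12*s) + 3*s^2 + 2*s - 1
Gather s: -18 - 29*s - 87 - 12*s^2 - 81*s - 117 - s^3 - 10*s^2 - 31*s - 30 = -s^3 - 22*s^2 - 141*s - 252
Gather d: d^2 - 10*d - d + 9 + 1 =d^2 - 11*d + 10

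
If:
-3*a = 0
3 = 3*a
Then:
No Solution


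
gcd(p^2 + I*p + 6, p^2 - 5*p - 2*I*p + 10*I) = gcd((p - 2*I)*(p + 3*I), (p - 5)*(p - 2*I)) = p - 2*I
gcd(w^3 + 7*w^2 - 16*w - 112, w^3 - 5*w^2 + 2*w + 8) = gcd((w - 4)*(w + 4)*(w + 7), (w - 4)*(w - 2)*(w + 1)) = w - 4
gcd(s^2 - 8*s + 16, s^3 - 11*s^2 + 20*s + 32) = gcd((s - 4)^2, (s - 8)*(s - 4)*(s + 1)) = s - 4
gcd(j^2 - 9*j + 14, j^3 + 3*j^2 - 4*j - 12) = j - 2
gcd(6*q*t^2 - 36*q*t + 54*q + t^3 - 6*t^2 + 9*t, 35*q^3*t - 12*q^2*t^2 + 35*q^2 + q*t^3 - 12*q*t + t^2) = 1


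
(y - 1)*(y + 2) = y^2 + y - 2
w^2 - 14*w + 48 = (w - 8)*(w - 6)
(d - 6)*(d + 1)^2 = d^3 - 4*d^2 - 11*d - 6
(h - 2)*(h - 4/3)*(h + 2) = h^3 - 4*h^2/3 - 4*h + 16/3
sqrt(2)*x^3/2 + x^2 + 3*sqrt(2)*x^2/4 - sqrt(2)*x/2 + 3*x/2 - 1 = (x - 1/2)*(x + 2)*(sqrt(2)*x/2 + 1)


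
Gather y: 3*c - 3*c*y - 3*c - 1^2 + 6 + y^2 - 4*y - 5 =y^2 + y*(-3*c - 4)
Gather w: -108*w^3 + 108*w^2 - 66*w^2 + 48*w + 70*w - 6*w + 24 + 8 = -108*w^3 + 42*w^2 + 112*w + 32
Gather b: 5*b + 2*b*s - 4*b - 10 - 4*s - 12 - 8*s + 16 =b*(2*s + 1) - 12*s - 6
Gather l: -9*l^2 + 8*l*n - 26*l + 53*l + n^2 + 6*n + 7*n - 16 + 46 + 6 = -9*l^2 + l*(8*n + 27) + n^2 + 13*n + 36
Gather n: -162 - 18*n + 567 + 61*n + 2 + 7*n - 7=50*n + 400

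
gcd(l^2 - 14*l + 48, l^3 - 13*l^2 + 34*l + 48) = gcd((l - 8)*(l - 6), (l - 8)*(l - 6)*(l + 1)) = l^2 - 14*l + 48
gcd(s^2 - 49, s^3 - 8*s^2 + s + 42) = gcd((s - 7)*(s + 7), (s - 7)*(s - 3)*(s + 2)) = s - 7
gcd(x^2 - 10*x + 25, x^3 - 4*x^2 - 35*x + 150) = x^2 - 10*x + 25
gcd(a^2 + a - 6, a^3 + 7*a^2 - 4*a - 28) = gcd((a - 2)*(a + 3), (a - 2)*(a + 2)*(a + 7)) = a - 2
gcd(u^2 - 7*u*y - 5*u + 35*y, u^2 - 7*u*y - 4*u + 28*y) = -u + 7*y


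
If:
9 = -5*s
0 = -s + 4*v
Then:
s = -9/5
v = -9/20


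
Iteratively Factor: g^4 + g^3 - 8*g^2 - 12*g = (g - 3)*(g^3 + 4*g^2 + 4*g) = g*(g - 3)*(g^2 + 4*g + 4) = g*(g - 3)*(g + 2)*(g + 2)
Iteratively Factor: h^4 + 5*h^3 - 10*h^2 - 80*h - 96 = (h + 3)*(h^3 + 2*h^2 - 16*h - 32) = (h - 4)*(h + 3)*(h^2 + 6*h + 8) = (h - 4)*(h + 3)*(h + 4)*(h + 2)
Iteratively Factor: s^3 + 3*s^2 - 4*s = (s + 4)*(s^2 - s) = s*(s + 4)*(s - 1)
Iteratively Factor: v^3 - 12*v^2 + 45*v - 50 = (v - 5)*(v^2 - 7*v + 10) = (v - 5)^2*(v - 2)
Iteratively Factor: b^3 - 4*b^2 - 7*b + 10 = (b + 2)*(b^2 - 6*b + 5) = (b - 5)*(b + 2)*(b - 1)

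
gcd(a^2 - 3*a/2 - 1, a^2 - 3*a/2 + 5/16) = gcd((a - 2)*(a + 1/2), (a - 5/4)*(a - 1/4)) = 1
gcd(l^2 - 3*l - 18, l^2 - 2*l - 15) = l + 3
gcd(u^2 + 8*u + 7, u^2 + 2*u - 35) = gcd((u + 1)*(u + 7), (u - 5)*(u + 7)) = u + 7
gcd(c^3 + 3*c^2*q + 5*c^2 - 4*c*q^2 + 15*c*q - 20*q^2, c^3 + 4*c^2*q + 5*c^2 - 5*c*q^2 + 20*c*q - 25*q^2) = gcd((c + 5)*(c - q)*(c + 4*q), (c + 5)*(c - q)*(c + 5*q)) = -c^2 + c*q - 5*c + 5*q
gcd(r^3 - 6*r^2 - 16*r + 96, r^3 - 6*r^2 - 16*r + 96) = r^3 - 6*r^2 - 16*r + 96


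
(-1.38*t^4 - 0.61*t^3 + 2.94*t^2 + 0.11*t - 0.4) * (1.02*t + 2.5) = -1.4076*t^5 - 4.0722*t^4 + 1.4738*t^3 + 7.4622*t^2 - 0.133*t - 1.0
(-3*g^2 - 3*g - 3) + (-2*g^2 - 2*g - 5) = -5*g^2 - 5*g - 8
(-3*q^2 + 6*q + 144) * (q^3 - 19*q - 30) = -3*q^5 + 6*q^4 + 201*q^3 - 24*q^2 - 2916*q - 4320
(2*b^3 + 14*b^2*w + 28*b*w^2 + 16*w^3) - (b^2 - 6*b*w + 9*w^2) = 2*b^3 + 14*b^2*w - b^2 + 28*b*w^2 + 6*b*w + 16*w^3 - 9*w^2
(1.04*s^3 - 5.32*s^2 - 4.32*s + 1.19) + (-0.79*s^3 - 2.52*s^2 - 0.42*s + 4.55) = 0.25*s^3 - 7.84*s^2 - 4.74*s + 5.74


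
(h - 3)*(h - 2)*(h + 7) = h^3 + 2*h^2 - 29*h + 42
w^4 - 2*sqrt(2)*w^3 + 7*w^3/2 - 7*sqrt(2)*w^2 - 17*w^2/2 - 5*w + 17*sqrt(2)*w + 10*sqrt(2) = (w - 2)*(w + 1/2)*(w + 5)*(w - 2*sqrt(2))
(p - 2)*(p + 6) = p^2 + 4*p - 12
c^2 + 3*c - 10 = (c - 2)*(c + 5)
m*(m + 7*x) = m^2 + 7*m*x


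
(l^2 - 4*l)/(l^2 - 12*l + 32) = l/(l - 8)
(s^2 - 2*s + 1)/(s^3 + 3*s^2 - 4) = (s - 1)/(s^2 + 4*s + 4)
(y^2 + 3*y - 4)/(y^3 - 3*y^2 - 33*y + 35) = (y + 4)/(y^2 - 2*y - 35)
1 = 1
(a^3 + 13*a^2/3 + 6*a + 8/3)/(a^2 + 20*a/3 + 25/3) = (3*a^3 + 13*a^2 + 18*a + 8)/(3*a^2 + 20*a + 25)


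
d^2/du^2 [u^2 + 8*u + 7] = 2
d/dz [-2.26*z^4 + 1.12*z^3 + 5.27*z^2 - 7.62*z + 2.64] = -9.04*z^3 + 3.36*z^2 + 10.54*z - 7.62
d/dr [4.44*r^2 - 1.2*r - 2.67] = 8.88*r - 1.2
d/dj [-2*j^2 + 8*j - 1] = 8 - 4*j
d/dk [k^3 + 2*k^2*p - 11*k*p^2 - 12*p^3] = 3*k^2 + 4*k*p - 11*p^2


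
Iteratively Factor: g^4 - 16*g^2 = (g - 4)*(g^3 + 4*g^2) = (g - 4)*(g + 4)*(g^2) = g*(g - 4)*(g + 4)*(g)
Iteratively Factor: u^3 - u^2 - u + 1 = (u + 1)*(u^2 - 2*u + 1) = (u - 1)*(u + 1)*(u - 1)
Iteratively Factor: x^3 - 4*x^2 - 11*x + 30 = (x + 3)*(x^2 - 7*x + 10) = (x - 5)*(x + 3)*(x - 2)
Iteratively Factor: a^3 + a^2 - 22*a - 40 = (a - 5)*(a^2 + 6*a + 8) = (a - 5)*(a + 4)*(a + 2)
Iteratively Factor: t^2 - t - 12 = (t - 4)*(t + 3)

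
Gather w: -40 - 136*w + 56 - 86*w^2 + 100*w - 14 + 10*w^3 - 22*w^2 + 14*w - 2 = 10*w^3 - 108*w^2 - 22*w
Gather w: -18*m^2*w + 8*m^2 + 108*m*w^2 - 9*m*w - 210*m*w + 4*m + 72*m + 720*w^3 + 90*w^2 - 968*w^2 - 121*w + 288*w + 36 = 8*m^2 + 76*m + 720*w^3 + w^2*(108*m - 878) + w*(-18*m^2 - 219*m + 167) + 36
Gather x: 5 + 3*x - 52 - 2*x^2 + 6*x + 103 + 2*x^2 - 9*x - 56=0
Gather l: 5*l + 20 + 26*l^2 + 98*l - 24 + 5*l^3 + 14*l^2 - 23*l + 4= 5*l^3 + 40*l^2 + 80*l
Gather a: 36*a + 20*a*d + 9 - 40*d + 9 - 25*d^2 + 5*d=a*(20*d + 36) - 25*d^2 - 35*d + 18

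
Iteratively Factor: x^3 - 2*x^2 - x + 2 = (x + 1)*(x^2 - 3*x + 2) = (x - 2)*(x + 1)*(x - 1)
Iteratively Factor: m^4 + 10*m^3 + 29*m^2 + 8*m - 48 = (m - 1)*(m^3 + 11*m^2 + 40*m + 48) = (m - 1)*(m + 4)*(m^2 + 7*m + 12) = (m - 1)*(m + 4)^2*(m + 3)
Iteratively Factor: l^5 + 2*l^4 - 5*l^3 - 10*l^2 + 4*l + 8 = (l - 1)*(l^4 + 3*l^3 - 2*l^2 - 12*l - 8) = (l - 1)*(l + 1)*(l^3 + 2*l^2 - 4*l - 8) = (l - 1)*(l + 1)*(l + 2)*(l^2 - 4) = (l - 2)*(l - 1)*(l + 1)*(l + 2)*(l + 2)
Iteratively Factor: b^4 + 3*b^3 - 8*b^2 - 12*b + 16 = (b + 2)*(b^3 + b^2 - 10*b + 8) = (b - 2)*(b + 2)*(b^2 + 3*b - 4) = (b - 2)*(b - 1)*(b + 2)*(b + 4)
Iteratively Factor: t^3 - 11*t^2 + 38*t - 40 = (t - 2)*(t^2 - 9*t + 20) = (t - 5)*(t - 2)*(t - 4)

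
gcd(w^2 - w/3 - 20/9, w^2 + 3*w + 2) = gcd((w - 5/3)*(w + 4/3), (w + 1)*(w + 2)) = 1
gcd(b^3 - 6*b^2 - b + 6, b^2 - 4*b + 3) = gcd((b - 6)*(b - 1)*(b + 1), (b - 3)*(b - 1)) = b - 1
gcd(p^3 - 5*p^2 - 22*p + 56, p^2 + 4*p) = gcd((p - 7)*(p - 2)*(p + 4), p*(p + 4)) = p + 4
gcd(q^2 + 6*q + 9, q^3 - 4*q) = 1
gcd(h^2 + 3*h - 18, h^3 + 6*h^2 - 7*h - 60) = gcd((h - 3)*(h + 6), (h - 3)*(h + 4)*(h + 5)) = h - 3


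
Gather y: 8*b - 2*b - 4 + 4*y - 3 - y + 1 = 6*b + 3*y - 6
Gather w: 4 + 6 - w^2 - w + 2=-w^2 - w + 12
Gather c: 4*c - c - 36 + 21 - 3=3*c - 18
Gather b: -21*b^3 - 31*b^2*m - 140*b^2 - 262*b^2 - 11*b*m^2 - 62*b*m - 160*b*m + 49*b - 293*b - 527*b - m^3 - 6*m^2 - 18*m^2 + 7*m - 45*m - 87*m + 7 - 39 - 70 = -21*b^3 + b^2*(-31*m - 402) + b*(-11*m^2 - 222*m - 771) - m^3 - 24*m^2 - 125*m - 102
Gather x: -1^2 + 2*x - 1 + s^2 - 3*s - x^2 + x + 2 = s^2 - 3*s - x^2 + 3*x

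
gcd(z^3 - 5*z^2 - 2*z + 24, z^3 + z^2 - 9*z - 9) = z - 3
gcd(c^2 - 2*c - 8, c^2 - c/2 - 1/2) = 1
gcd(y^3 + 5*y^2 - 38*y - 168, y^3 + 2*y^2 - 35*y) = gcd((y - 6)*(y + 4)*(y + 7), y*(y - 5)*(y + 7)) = y + 7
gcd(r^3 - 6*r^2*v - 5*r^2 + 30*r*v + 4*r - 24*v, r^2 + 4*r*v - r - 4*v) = r - 1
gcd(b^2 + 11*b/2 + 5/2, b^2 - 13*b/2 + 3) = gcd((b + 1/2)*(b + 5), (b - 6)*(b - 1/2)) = 1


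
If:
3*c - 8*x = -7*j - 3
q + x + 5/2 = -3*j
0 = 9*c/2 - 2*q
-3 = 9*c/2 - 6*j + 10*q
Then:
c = -77/321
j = -62/107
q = -231/428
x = -95/428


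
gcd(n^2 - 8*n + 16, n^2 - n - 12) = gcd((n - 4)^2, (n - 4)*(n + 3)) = n - 4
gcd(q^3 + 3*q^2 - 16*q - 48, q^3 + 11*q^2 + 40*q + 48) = q^2 + 7*q + 12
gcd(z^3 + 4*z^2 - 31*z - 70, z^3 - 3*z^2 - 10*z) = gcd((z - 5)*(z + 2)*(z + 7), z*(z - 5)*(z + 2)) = z^2 - 3*z - 10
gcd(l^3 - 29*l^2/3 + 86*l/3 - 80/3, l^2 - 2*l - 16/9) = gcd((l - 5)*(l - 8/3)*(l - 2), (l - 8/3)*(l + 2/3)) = l - 8/3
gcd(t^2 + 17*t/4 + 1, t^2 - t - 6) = 1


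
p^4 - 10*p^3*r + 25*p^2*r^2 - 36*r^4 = (p - 6*r)*(p - 3*r)*(p - 2*r)*(p + r)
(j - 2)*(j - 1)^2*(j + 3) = j^4 - j^3 - 7*j^2 + 13*j - 6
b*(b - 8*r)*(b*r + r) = b^3*r - 8*b^2*r^2 + b^2*r - 8*b*r^2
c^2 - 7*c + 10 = (c - 5)*(c - 2)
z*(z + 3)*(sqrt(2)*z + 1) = sqrt(2)*z^3 + z^2 + 3*sqrt(2)*z^2 + 3*z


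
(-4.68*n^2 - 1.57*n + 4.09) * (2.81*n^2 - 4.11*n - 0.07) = -13.1508*n^4 + 14.8231*n^3 + 18.2732*n^2 - 16.7*n - 0.2863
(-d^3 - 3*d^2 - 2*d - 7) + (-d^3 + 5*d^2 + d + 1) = -2*d^3 + 2*d^2 - d - 6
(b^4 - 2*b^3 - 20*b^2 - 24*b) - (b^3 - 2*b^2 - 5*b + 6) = b^4 - 3*b^3 - 18*b^2 - 19*b - 6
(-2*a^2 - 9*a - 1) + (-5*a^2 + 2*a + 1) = -7*a^2 - 7*a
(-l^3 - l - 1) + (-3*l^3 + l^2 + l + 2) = -4*l^3 + l^2 + 1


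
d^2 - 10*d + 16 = (d - 8)*(d - 2)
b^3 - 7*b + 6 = (b - 2)*(b - 1)*(b + 3)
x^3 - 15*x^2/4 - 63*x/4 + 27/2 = (x - 6)*(x - 3/4)*(x + 3)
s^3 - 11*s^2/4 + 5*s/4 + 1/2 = (s - 2)*(s - 1)*(s + 1/4)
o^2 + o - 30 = (o - 5)*(o + 6)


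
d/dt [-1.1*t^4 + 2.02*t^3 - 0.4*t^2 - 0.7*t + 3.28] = -4.4*t^3 + 6.06*t^2 - 0.8*t - 0.7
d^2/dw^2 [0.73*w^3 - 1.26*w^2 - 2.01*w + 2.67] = 4.38*w - 2.52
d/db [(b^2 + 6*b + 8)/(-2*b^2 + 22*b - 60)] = (17*b^2 - 44*b - 268)/(2*(b^4 - 22*b^3 + 181*b^2 - 660*b + 900))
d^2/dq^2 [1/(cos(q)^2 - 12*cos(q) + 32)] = (-4*sin(q)^4 + 18*sin(q)^2 - 429*cos(q) + 9*cos(3*q) + 210)/((cos(q) - 8)^3*(cos(q) - 4)^3)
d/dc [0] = 0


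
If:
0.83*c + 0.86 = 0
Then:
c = -1.04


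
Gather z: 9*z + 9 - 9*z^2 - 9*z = 9 - 9*z^2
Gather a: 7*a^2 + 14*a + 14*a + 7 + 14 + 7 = 7*a^2 + 28*a + 28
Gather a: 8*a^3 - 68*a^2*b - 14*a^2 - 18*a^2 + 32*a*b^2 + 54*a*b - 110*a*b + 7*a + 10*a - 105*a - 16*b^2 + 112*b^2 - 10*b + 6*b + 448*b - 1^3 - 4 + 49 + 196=8*a^3 + a^2*(-68*b - 32) + a*(32*b^2 - 56*b - 88) + 96*b^2 + 444*b + 240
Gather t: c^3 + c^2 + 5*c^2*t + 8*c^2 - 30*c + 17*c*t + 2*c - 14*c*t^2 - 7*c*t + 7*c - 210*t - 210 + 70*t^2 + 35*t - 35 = c^3 + 9*c^2 - 21*c + t^2*(70 - 14*c) + t*(5*c^2 + 10*c - 175) - 245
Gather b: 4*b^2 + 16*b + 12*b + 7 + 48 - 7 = 4*b^2 + 28*b + 48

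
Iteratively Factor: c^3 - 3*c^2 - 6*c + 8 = (c - 1)*(c^2 - 2*c - 8) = (c - 1)*(c + 2)*(c - 4)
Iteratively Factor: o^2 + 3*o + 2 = (o + 1)*(o + 2)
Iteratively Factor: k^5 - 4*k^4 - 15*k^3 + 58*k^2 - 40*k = (k - 2)*(k^4 - 2*k^3 - 19*k^2 + 20*k) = k*(k - 2)*(k^3 - 2*k^2 - 19*k + 20) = k*(k - 2)*(k + 4)*(k^2 - 6*k + 5) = k*(k - 2)*(k - 1)*(k + 4)*(k - 5)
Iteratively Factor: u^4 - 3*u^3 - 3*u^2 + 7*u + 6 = (u + 1)*(u^3 - 4*u^2 + u + 6) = (u + 1)^2*(u^2 - 5*u + 6) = (u - 2)*(u + 1)^2*(u - 3)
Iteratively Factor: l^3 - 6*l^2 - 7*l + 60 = (l - 4)*(l^2 - 2*l - 15) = (l - 5)*(l - 4)*(l + 3)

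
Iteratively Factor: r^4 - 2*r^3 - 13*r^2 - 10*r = (r + 2)*(r^3 - 4*r^2 - 5*r) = (r + 1)*(r + 2)*(r^2 - 5*r) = (r - 5)*(r + 1)*(r + 2)*(r)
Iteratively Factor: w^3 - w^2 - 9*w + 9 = (w - 1)*(w^2 - 9) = (w - 1)*(w + 3)*(w - 3)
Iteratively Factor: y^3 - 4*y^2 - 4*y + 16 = (y - 4)*(y^2 - 4) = (y - 4)*(y + 2)*(y - 2)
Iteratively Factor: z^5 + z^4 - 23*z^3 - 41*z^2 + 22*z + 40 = (z + 1)*(z^4 - 23*z^2 - 18*z + 40) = (z + 1)*(z + 2)*(z^3 - 2*z^2 - 19*z + 20) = (z - 1)*(z + 1)*(z + 2)*(z^2 - z - 20) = (z - 5)*(z - 1)*(z + 1)*(z + 2)*(z + 4)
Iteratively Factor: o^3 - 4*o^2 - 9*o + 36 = (o - 4)*(o^2 - 9) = (o - 4)*(o + 3)*(o - 3)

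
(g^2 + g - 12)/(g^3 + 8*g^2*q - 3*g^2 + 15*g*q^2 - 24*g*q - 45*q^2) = (g + 4)/(g^2 + 8*g*q + 15*q^2)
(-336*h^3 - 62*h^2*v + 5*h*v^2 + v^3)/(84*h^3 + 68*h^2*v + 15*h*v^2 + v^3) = (-8*h + v)/(2*h + v)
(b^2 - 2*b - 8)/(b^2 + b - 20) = (b + 2)/(b + 5)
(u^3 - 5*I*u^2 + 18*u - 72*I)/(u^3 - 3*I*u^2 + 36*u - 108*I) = (u + 4*I)/(u + 6*I)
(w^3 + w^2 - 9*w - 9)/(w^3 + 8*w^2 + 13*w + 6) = (w^2 - 9)/(w^2 + 7*w + 6)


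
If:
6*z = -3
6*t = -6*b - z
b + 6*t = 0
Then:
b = 1/10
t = -1/60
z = -1/2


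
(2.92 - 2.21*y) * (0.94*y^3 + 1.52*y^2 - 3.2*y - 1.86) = -2.0774*y^4 - 0.6144*y^3 + 11.5104*y^2 - 5.2334*y - 5.4312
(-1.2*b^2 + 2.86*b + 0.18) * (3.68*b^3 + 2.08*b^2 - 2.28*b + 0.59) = -4.416*b^5 + 8.0288*b^4 + 9.3472*b^3 - 6.8544*b^2 + 1.277*b + 0.1062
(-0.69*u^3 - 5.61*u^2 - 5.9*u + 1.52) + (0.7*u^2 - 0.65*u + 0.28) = -0.69*u^3 - 4.91*u^2 - 6.55*u + 1.8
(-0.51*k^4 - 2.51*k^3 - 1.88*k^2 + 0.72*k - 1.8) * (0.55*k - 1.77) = -0.2805*k^5 - 0.4778*k^4 + 3.4087*k^3 + 3.7236*k^2 - 2.2644*k + 3.186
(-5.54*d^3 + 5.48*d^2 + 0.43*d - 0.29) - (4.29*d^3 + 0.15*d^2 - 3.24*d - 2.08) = -9.83*d^3 + 5.33*d^2 + 3.67*d + 1.79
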